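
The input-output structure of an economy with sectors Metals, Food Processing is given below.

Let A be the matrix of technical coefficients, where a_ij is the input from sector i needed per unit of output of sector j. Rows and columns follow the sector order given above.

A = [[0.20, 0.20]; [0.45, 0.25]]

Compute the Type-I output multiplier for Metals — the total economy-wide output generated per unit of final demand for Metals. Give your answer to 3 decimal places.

m_M = 2.353

I − A =
  [   0.80    -0.20]
  [  -0.45     0.75]
det(I−A) = (0.80)(0.75) − (-0.20)(-0.45) = 0.5100
adj(I−A) = [[0.75, 0.20], [0.45, 0.80]]
(I − A)⁻¹ = adj(I−A) / det(I−A) ≈
  [   1.4706     0.3922]
  [   0.8824     1.5686]
The output multiplier for sector j is the column-j sum of the Leontief inverse (I − A)⁻¹ = adj(I−A) / det(I−A).
Column M of adj(I−A): (0.75, 0.45); det(I−A) = 0.5100.
m_M = (0.75 + 0.45) / 0.5100 = 1.20 / 0.5100 ≈ 2.353.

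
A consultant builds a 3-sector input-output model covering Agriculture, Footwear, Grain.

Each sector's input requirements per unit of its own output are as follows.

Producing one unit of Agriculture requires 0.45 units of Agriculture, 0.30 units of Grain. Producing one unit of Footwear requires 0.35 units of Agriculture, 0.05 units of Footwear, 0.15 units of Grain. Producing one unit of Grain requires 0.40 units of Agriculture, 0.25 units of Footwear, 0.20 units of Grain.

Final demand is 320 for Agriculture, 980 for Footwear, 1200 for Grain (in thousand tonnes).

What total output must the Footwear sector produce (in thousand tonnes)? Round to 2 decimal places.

I − A =
  [   0.55    -0.35    -0.40]
  [   0.00     0.95    -0.25]
  [  -0.30    -0.15     0.80]
Cofactors of I−A, C_ij = (−1)^(i+j)·(minor ij) (rows/columns in the sector order above):
  C_11 = (0.95)(0.80) − (-0.25)(-0.15) = 0.7225
  C_12 = −[(0.00)(0.80) − (-0.25)(-0.30)] = 0.0750
  C_13 = (0.00)(-0.15) − (0.95)(-0.30) = 0.2850
  C_21 = −[(-0.35)(0.80) − (-0.40)(-0.15)] = 0.3400
  C_22 = (0.55)(0.80) − (-0.40)(-0.30) = 0.3200
  C_23 = −[(0.55)(-0.15) − (-0.35)(-0.30)] = 0.1875
  C_31 = (-0.35)(-0.25) − (-0.40)(0.95) = 0.4675
  C_32 = −[(0.55)(-0.25) − (-0.40)(0.00)] = 0.1375
  C_33 = (0.55)(0.95) − (-0.35)(0.00) = 0.5225
det(I−A) = Σ_j (I−A)_1j·C_1j = (0.55)(0.7225) + (-0.35)(0.0750) + (-0.40)(0.2850) = 0.257125
adj(I−A) = Cᵀ =
  [ 0.7225   0.3400   0.4675]
  [ 0.0750   0.3200   0.1375]
  [ 0.2850   0.1875   0.5225]
(I − A)⁻¹ = adj(I−A) / det(I−A) ≈
  [   2.8099     1.3223     1.8182]
  [   0.2917     1.2445     0.5348]
  [   1.1084     0.7292     2.0321]
x = (I − A)⁻¹ d = adj(I−A)·d / det(I−A), with det(I−A) = 0.257125:
  x_A = (0.7225·320 + 0.3400·980 + 0.4675·1200) / 0.257125 = 1125.40 / 0.257125 ≈ 4376.86
  x_F = (0.0750·320 + 0.3200·980 + 0.1375·1200) / 0.257125 = 502.60 / 0.257125 ≈ 1954.69
  x_G = (0.2850·320 + 0.1875·980 + 0.5225·1200) / 0.257125 = 901.95 / 0.257125 ≈ 3507.83

x_F = 1954.69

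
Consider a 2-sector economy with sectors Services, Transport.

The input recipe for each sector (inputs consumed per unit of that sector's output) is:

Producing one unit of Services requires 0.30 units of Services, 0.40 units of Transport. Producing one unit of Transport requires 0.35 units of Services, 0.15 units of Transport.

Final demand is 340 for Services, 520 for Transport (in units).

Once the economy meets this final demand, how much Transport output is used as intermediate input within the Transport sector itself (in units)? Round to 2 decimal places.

I − A =
  [   0.70    -0.35]
  [  -0.40     0.85]
det(I−A) = (0.70)(0.85) − (-0.35)(-0.40) = 0.4550
adj(I−A) = [[0.85, 0.35], [0.40, 0.70]]
(I − A)⁻¹ = adj(I−A) / det(I−A) ≈
  [   1.8681     0.7692]
  [   0.8791     1.5385]
First solve x = (I − A)⁻¹ d = adj(I−A)·d / det(I−A); in particular x_2 = (0.40·340 + 0.70·520) / 0.4550 = 500.00 / 0.4550 ≈ 1098.9011.
Intermediate flow from 2 to 2: z_22 = a_22 · x_2 = 0.15 × 500.00 / 0.4550 = 75.00 / 0.4550 ≈ 164.84.

z_22 = 164.84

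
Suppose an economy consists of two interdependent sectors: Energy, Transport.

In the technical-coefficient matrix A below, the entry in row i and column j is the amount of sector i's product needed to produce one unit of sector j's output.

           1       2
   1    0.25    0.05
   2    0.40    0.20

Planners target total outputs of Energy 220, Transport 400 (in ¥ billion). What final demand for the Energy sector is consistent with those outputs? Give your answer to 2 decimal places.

d_1 = 145.00

I − A =
  [   0.75    -0.05]
  [  -0.40     0.80]
d = (I − A) x:
  d_1 = (+0.75)·220 + (-0.05)·400 = 145.00
  d_2 = (-0.40)·220 + (+0.80)·400 = 232.00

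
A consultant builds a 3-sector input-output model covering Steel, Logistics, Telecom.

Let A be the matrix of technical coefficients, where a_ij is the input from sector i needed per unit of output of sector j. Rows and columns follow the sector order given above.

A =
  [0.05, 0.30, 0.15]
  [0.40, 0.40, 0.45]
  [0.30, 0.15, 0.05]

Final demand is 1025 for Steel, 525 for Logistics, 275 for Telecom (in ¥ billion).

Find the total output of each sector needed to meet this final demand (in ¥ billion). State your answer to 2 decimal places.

x_1 = 2573.86, x_2 = 3876.69, x_3 = 1714.38

I − A =
  [   0.95    -0.30    -0.15]
  [  -0.40     0.60    -0.45]
  [  -0.30    -0.15     0.95]
Cofactors of I−A, C_ij = (−1)^(i+j)·(minor ij) (rows/columns in the sector order above):
  C_11 = (0.60)(0.95) − (-0.45)(-0.15) = 0.5025
  C_12 = −[(-0.40)(0.95) − (-0.45)(-0.30)] = 0.5150
  C_13 = (-0.40)(-0.15) − (0.60)(-0.30) = 0.2400
  C_21 = −[(-0.30)(0.95) − (-0.15)(-0.15)] = 0.3075
  C_22 = (0.95)(0.95) − (-0.15)(-0.30) = 0.8575
  C_23 = −[(0.95)(-0.15) − (-0.30)(-0.30)] = 0.2325
  C_31 = (-0.30)(-0.45) − (-0.15)(0.60) = 0.2250
  C_32 = −[(0.95)(-0.45) − (-0.15)(-0.40)] = 0.4875
  C_33 = (0.95)(0.60) − (-0.30)(-0.40) = 0.4500
det(I−A) = Σ_j (I−A)_1j·C_1j = (0.95)(0.5025) + (-0.30)(0.5150) + (-0.15)(0.2400) = 0.286875
adj(I−A) = Cᵀ =
  [ 0.5025   0.3075   0.2250]
  [ 0.5150   0.8575   0.4875]
  [ 0.2400   0.2325   0.4500]
(I − A)⁻¹ = adj(I−A) / det(I−A) ≈
  [   1.7516     1.0719     0.7843]
  [   1.7952     2.9891     1.6993]
  [   0.8366     0.8105     1.5686]
x = (I − A)⁻¹ d = adj(I−A)·d / det(I−A), with det(I−A) = 0.286875:
  x_1 = (0.5025·1025 + 0.3075·525 + 0.2250·275) / 0.286875 = 738.375 / 0.286875 ≈ 2573.86
  x_2 = (0.5150·1025 + 0.8575·525 + 0.4875·275) / 0.286875 = 1112.125 / 0.286875 ≈ 3876.69
  x_3 = (0.2400·1025 + 0.2325·525 + 0.4500·275) / 0.286875 = 491.8125 / 0.286875 ≈ 1714.38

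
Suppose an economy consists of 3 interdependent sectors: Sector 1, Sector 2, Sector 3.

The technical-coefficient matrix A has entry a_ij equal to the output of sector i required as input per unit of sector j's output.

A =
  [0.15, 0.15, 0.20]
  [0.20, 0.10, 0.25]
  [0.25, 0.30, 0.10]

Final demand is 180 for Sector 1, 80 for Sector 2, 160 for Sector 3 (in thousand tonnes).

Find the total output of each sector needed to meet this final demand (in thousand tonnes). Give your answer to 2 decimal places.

x_1 = 343.82, x_2 = 265.82, x_3 = 361.89

I − A =
  [   0.85    -0.15    -0.20]
  [  -0.20     0.90    -0.25]
  [  -0.25    -0.30     0.90]
Cofactors of I−A, C_ij = (−1)^(i+j)·(minor ij) (rows/columns in the sector order above):
  C_11 = (0.90)(0.90) − (-0.25)(-0.30) = 0.7350
  C_12 = −[(-0.20)(0.90) − (-0.25)(-0.25)] = 0.2425
  C_13 = (-0.20)(-0.30) − (0.90)(-0.25) = 0.2850
  C_21 = −[(-0.15)(0.90) − (-0.20)(-0.30)] = 0.1950
  C_22 = (0.85)(0.90) − (-0.20)(-0.25) = 0.7150
  C_23 = −[(0.85)(-0.30) − (-0.15)(-0.25)] = 0.2925
  C_31 = (-0.15)(-0.25) − (-0.20)(0.90) = 0.2175
  C_32 = −[(0.85)(-0.25) − (-0.20)(-0.20)] = 0.2525
  C_33 = (0.85)(0.90) − (-0.15)(-0.20) = 0.7350
det(I−A) = Σ_j (I−A)_1j·C_1j = (0.85)(0.7350) + (-0.15)(0.2425) + (-0.20)(0.2850) = 0.531375
adj(I−A) = Cᵀ =
  [ 0.7350   0.1950   0.2175]
  [ 0.2425   0.7150   0.2525]
  [ 0.2850   0.2925   0.7350]
(I − A)⁻¹ = adj(I−A) / det(I−A) ≈
  [   1.3832     0.3670     0.4093]
  [   0.4564     1.3456     0.4752]
  [   0.5363     0.5505     1.3832]
x = (I − A)⁻¹ d = adj(I−A)·d / det(I−A), with det(I−A) = 0.531375:
  x_1 = (0.7350·180 + 0.1950·80 + 0.2175·160) / 0.531375 = 182.70 / 0.531375 ≈ 343.82
  x_2 = (0.2425·180 + 0.7150·80 + 0.2525·160) / 0.531375 = 141.25 / 0.531375 ≈ 265.82
  x_3 = (0.2850·180 + 0.2925·80 + 0.7350·160) / 0.531375 = 192.30 / 0.531375 ≈ 361.89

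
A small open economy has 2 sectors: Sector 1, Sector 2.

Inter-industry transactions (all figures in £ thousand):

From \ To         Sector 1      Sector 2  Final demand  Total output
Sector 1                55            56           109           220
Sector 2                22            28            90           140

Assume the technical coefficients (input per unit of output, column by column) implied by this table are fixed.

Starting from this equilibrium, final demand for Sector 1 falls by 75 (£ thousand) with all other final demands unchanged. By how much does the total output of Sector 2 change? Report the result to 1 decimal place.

Technical coefficients a_ij = z_ij / X_j:
  a_11 = 55/220 = 0.25, a_21 = 22/220 = 0.10
  a_12 = 56/140 = 0.40, a_22 = 28/140 = 0.20
I − A =
  [   0.75    -0.40]
  [  -0.10     0.80]
det(I−A) = (0.75)(0.80) − (-0.40)(-0.10) = 0.5600
adj(I−A) = [[0.80, 0.40], [0.10, 0.75]]
(I − A)⁻¹ = adj(I−A) / det(I−A) ≈
  [   1.4286     0.7143]
  [   0.1786     1.3393]
Δx = (I − A)⁻¹ Δd with Δd having -75 in the Sector 1 component and 0 elsewhere.
So Δx_2 = L_21 · (-75), where L_21 = adj(I−A)_21 / det(I−A) = 0.10 / 0.5600.
Δx_2 = 0.10 × (-75) / 0.5600 = -7.50 / 0.5600 ≈ -13.4.

Δx_2 = -13.4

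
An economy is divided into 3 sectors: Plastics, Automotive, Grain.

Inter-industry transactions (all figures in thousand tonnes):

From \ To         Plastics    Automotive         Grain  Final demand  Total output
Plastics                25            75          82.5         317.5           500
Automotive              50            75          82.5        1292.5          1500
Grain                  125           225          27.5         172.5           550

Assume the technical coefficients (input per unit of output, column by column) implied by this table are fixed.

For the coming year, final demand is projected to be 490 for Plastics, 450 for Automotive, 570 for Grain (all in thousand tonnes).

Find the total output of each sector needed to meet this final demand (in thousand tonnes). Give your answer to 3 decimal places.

Technical coefficients a_ij = z_ij / X_j:
  a_11 = 25/500 = 0.05, a_21 = 50/500 = 0.10, a_31 = 125/500 = 0.25
  a_12 = 75/1500 = 0.05, a_22 = 75/1500 = 0.05, a_32 = 225/1500 = 0.15
  a_13 = 82.5/550 = 0.15, a_23 = 82.5/550 = 0.15, a_33 = 27.5/550 = 0.05
I − A =
  [   0.95    -0.05    -0.15]
  [  -0.10     0.95    -0.15]
  [  -0.25    -0.15     0.95]
Cofactors of I−A, C_ij = (−1)^(i+j)·(minor ij) (rows/columns in the sector order above):
  C_11 = (0.95)(0.95) − (-0.15)(-0.15) = 0.8800
  C_12 = −[(-0.10)(0.95) − (-0.15)(-0.25)] = 0.1325
  C_13 = (-0.10)(-0.15) − (0.95)(-0.25) = 0.2525
  C_21 = −[(-0.05)(0.95) − (-0.15)(-0.15)] = 0.0700
  C_22 = (0.95)(0.95) − (-0.15)(-0.25) = 0.8650
  C_23 = −[(0.95)(-0.15) − (-0.05)(-0.25)] = 0.1550
  C_31 = (-0.05)(-0.15) − (-0.15)(0.95) = 0.1500
  C_32 = −[(0.95)(-0.15) − (-0.15)(-0.10)] = 0.1575
  C_33 = (0.95)(0.95) − (-0.05)(-0.10) = 0.8975
det(I−A) = Σ_j (I−A)_1j·C_1j = (0.95)(0.8800) + (-0.05)(0.1325) + (-0.15)(0.2525) = 0.7915
adj(I−A) = Cᵀ =
  [ 0.8800   0.0700   0.1500]
  [ 0.1325   0.8650   0.1575]
  [ 0.2525   0.1550   0.8975]
(I − A)⁻¹ = adj(I−A) / det(I−A) ≈
  [   1.1118     0.0884     0.1895]
  [   0.1674     1.0929     0.1990]
  [   0.3190     0.1958     1.1339]
x = (I − A)⁻¹ d = adj(I−A)·d / det(I−A), with det(I−A) = 0.7915:
  x_1 = (0.8800·490 + 0.0700·450 + 0.1500·570) / 0.7915 = 548.20 / 0.7915 ≈ 692.609
  x_2 = (0.1325·490 + 0.8650·450 + 0.1575·570) / 0.7915 = 543.95 / 0.7915 ≈ 687.239
  x_3 = (0.2525·490 + 0.1550·450 + 0.8975·570) / 0.7915 = 705.05 / 0.7915 ≈ 890.777

x_1 = 692.609, x_2 = 687.239, x_3 = 890.777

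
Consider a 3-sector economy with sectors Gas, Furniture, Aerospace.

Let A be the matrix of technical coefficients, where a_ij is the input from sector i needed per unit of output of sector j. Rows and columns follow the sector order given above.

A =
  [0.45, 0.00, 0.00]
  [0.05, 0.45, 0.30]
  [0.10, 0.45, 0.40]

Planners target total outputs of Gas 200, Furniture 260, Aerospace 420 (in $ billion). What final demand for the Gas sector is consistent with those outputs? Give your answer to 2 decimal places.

I − A =
  [   0.55     0.00     0.00]
  [  -0.05     0.55    -0.30]
  [  -0.10    -0.45     0.60]
d = (I − A) x:
  d_1 = (+0.55)·200 + (+0.00)·260 + (+0.00)·420 = 110.00
  d_2 = (-0.05)·200 + (+0.55)·260 + (-0.30)·420 = 7.00
  d_3 = (-0.10)·200 + (-0.45)·260 + (+0.60)·420 = 115.00

d_1 = 110.00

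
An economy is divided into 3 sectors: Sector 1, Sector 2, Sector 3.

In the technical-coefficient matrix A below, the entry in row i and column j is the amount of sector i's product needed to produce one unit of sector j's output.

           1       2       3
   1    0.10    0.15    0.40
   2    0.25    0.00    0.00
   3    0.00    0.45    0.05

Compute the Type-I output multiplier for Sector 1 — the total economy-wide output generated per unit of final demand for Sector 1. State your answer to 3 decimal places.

I − A =
  [   0.90    -0.15    -0.40]
  [  -0.25     1.00     0.00]
  [   0.00    -0.45     0.95]
Cofactors of I−A, C_ij = (−1)^(i+j)·(minor ij) (rows/columns in the sector order above):
  C_11 = (1.00)(0.95) − (0.00)(-0.45) = 0.9500
  C_12 = −[(-0.25)(0.95) − (0.00)(0.00)] = 0.2375
  C_13 = (-0.25)(-0.45) − (1.00)(0.00) = 0.1125
  C_21 = −[(-0.15)(0.95) − (-0.40)(-0.45)] = 0.3225
  C_22 = (0.90)(0.95) − (-0.40)(0.00) = 0.8550
  C_23 = −[(0.90)(-0.45) − (-0.15)(0.00)] = 0.4050
  C_31 = (-0.15)(0.00) − (-0.40)(1.00) = 0.4000
  C_32 = −[(0.90)(0.00) − (-0.40)(-0.25)] = 0.1000
  C_33 = (0.90)(1.00) − (-0.15)(-0.25) = 0.8625
det(I−A) = Σ_j (I−A)_1j·C_1j = (0.90)(0.9500) + (-0.15)(0.2375) + (-0.40)(0.1125) = 0.774375
adj(I−A) = Cᵀ =
  [ 0.9500   0.3225   0.4000]
  [ 0.2375   0.8550   0.1000]
  [ 0.1125   0.4050   0.8625]
(I − A)⁻¹ = adj(I−A) / det(I−A) ≈
  [   1.2268     0.4165     0.5165]
  [   0.3067     1.1041     0.1291]
  [   0.1453     0.5230     1.1138]
The output multiplier for sector j is the column-j sum of the Leontief inverse (I − A)⁻¹ = adj(I−A) / det(I−A).
Column 1 of adj(I−A): (0.9500, 0.2375, 0.1125); det(I−A) = 0.774375.
m_1 = (0.9500 + 0.2375 + 0.1125) / 0.774375 = 1.30 / 0.774375 ≈ 1.679.

m_1 = 1.679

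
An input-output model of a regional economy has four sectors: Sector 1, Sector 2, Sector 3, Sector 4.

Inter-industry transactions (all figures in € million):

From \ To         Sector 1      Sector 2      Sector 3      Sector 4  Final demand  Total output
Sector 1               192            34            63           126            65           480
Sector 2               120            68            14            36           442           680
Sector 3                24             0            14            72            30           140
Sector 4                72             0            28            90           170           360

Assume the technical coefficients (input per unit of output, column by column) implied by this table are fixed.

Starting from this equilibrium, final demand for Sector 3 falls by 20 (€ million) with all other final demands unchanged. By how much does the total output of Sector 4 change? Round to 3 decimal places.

Technical coefficients a_ij = z_ij / X_j:
  a_11 = 192/480 = 0.40, a_21 = 120/480 = 0.25, a_31 = 24/480 = 0.05, a_41 = 72/480 = 0.15
  a_12 = 34/680 = 0.05, a_22 = 68/680 = 0.10, a_32 = 0/680 = 0.00, a_42 = 0/680 = 0.00
  a_13 = 63/140 = 0.45, a_23 = 14/140 = 0.10, a_33 = 14/140 = 0.10, a_43 = 28/140 = 0.20
  a_14 = 126/360 = 0.35, a_24 = 36/360 = 0.10, a_34 = 72/360 = 0.20, a_44 = 90/360 = 0.25
I − A =
  [   0.60    -0.05    -0.45    -0.35]
  [  -0.25     0.90    -0.10    -0.10]
  [  -0.05     0.00     0.90    -0.20]
  [  -0.15     0.00    -0.20     0.75]
Compute the cofactors C_ij = (−1)^(i+j)·(3×3 minor ij) of I−A; the adjugate is their transpose:
adj(I−A) = Cᵀ =
  [ 0.571500   0.031750   0.371500   0.370000]
  [ 0.180000   0.299875   0.160375   0.166750]
  [ 0.060750   0.003375   0.347625   0.121500]
  [ 0.130500   0.007250   0.167000   0.454250]
det(I−A) = Σ_j (I−A)_1j·C_1j = (0.60)(0.571500) + (-0.05)(0.180000) + (-0.45)(0.060750) + (-0.35)(0.130500) = 0.2608875
(I − A)⁻¹ = adj(I−A) / det(I−A) ≈
  [   2.1906     0.1217     1.4240     1.4182]
  [   0.6900     1.1494     0.6147     0.6392]
  [   0.2329     0.0129     1.3325     0.4657]
  [   0.5002     0.0278     0.6401     1.7412]
Δx = (I − A)⁻¹ Δd with Δd having -20 in the Sector 3 component and 0 elsewhere.
So Δx_4 = L_43 · (-20), where L_43 = adj(I−A)_43 / det(I−A) = 0.167000 / 0.2608875.
Δx_4 = 0.167000 × (-20) / 0.2608875 = -3.34 / 0.2608875 ≈ -12.802.

Δx_4 = -12.802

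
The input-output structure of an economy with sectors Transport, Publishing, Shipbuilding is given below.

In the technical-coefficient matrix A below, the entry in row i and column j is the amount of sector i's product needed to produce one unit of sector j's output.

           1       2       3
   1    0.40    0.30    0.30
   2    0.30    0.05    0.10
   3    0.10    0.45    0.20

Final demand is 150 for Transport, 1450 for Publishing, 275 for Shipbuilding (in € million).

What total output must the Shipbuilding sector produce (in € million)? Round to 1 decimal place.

I − A =
  [   0.60    -0.30    -0.30]
  [  -0.30     0.95    -0.10]
  [  -0.10    -0.45     0.80]
Cofactors of I−A, C_ij = (−1)^(i+j)·(minor ij) (rows/columns in the sector order above):
  C_11 = (0.95)(0.80) − (-0.10)(-0.45) = 0.7150
  C_12 = −[(-0.30)(0.80) − (-0.10)(-0.10)] = 0.2500
  C_13 = (-0.30)(-0.45) − (0.95)(-0.10) = 0.2300
  C_21 = −[(-0.30)(0.80) − (-0.30)(-0.45)] = 0.3750
  C_22 = (0.60)(0.80) − (-0.30)(-0.10) = 0.4500
  C_23 = −[(0.60)(-0.45) − (-0.30)(-0.10)] = 0.3000
  C_31 = (-0.30)(-0.10) − (-0.30)(0.95) = 0.3150
  C_32 = −[(0.60)(-0.10) − (-0.30)(-0.30)] = 0.1500
  C_33 = (0.60)(0.95) − (-0.30)(-0.30) = 0.4800
det(I−A) = Σ_j (I−A)_1j·C_1j = (0.60)(0.7150) + (-0.30)(0.2500) + (-0.30)(0.2300) = 0.2850
adj(I−A) = Cᵀ =
  [ 0.7150   0.3750   0.3150]
  [ 0.2500   0.4500   0.1500]
  [ 0.2300   0.3000   0.4800]
(I − A)⁻¹ = adj(I−A) / det(I−A) ≈
  [   2.5088     1.3158     1.1053]
  [   0.8772     1.5789     0.5263]
  [   0.8070     1.0526     1.6842]
x = (I − A)⁻¹ d = adj(I−A)·d / det(I−A), with det(I−A) = 0.2850:
  x_1 = (0.7150·150 + 0.3750·1450 + 0.3150·275) / 0.2850 = 737.625 / 0.2850 ≈ 2588.2
  x_2 = (0.2500·150 + 0.4500·1450 + 0.1500·275) / 0.2850 = 731.25 / 0.2850 ≈ 2565.8
  x_3 = (0.2300·150 + 0.3000·1450 + 0.4800·275) / 0.2850 = 601.50 / 0.2850 ≈ 2110.5

x_3 = 2110.5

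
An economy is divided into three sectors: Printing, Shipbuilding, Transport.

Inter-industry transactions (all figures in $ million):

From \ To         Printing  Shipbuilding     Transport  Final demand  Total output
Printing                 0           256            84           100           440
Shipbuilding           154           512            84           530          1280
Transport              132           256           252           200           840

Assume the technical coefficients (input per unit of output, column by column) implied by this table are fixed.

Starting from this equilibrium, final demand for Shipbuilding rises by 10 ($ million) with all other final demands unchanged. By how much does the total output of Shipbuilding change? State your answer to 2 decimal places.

Technical coefficients a_ij = z_ij / X_j:
  a_PP = 0/440 = 0.00, a_SP = 154/440 = 0.35, a_TP = 132/440 = 0.30
  a_PS = 256/1280 = 0.20, a_SS = 512/1280 = 0.40, a_TS = 256/1280 = 0.20
  a_PT = 84/840 = 0.10, a_ST = 84/840 = 0.10, a_TT = 252/840 = 0.30
I − A =
  [   1.00    -0.20    -0.10]
  [  -0.35     0.60    -0.10]
  [  -0.30    -0.20     0.70]
Cofactors of I−A, C_ij = (−1)^(i+j)·(minor ij) (rows/columns in the sector order above):
  C_11 = (0.60)(0.70) − (-0.10)(-0.20) = 0.4000
  C_12 = −[(-0.35)(0.70) − (-0.10)(-0.30)] = 0.2750
  C_13 = (-0.35)(-0.20) − (0.60)(-0.30) = 0.2500
  C_21 = −[(-0.20)(0.70) − (-0.10)(-0.20)] = 0.1600
  C_22 = (1.00)(0.70) − (-0.10)(-0.30) = 0.6700
  C_23 = −[(1.00)(-0.20) − (-0.20)(-0.30)] = 0.2600
  C_31 = (-0.20)(-0.10) − (-0.10)(0.60) = 0.0800
  C_32 = −[(1.00)(-0.10) − (-0.10)(-0.35)] = 0.1350
  C_33 = (1.00)(0.60) − (-0.20)(-0.35) = 0.5300
det(I−A) = Σ_j (I−A)_1j·C_1j = (1.00)(0.4000) + (-0.20)(0.2750) + (-0.10)(0.2500) = 0.3200
adj(I−A) = Cᵀ =
  [ 0.4000   0.1600   0.0800]
  [ 0.2750   0.6700   0.1350]
  [ 0.2500   0.2600   0.5300]
(I − A)⁻¹ = adj(I−A) / det(I−A) ≈
  [   1.2500     0.5000     0.2500]
  [   0.8594     2.0938     0.4219]
  [   0.7813     0.8125     1.6563]
Δx = (I − A)⁻¹ Δd with Δd having +10 in the Shipbuilding component and 0 elsewhere.
So Δx_S = L_SS · (+10), where L_SS = adj(I−A)_SS / det(I−A) = 0.6700 / 0.3200.
Δx_S = 0.6700 × (+10) / 0.3200 = 6.70 / 0.3200 ≈ 20.94.

Δx_S = 20.94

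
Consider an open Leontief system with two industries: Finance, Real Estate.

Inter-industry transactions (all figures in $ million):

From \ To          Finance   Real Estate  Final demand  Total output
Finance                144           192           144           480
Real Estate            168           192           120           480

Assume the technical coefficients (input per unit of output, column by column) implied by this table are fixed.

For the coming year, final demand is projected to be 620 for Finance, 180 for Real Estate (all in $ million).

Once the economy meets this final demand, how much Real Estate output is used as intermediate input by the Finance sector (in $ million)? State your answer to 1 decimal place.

Technical coefficients a_ij = z_ij / X_j:
  a_11 = 144/480 = 0.30, a_21 = 168/480 = 0.35
  a_12 = 192/480 = 0.40, a_22 = 192/480 = 0.40
I − A =
  [   0.70    -0.40]
  [  -0.35     0.60]
det(I−A) = (0.70)(0.60) − (-0.40)(-0.35) = 0.2800
adj(I−A) = [[0.60, 0.40], [0.35, 0.70]]
(I − A)⁻¹ = adj(I−A) / det(I−A) ≈
  [   2.1429     1.4286]
  [   1.2500     2.5000]
First solve x = (I − A)⁻¹ d = adj(I−A)·d / det(I−A); in particular x_1 = (0.60·620 + 0.40·180) / 0.2800 = 444.00 / 0.2800 ≈ 1585.714.
Intermediate flow from 2 to 1: z_21 = a_21 · x_1 = 0.35 × 444.00 / 0.2800 = 155.40 / 0.2800 = 555.0.

z_21 = 555.0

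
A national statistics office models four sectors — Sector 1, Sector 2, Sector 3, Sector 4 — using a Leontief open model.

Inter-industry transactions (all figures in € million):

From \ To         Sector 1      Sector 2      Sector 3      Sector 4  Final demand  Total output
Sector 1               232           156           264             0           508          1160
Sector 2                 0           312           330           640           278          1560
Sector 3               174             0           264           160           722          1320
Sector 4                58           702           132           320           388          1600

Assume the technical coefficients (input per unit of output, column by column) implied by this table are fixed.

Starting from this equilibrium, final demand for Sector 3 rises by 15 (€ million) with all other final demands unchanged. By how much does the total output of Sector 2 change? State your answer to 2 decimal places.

Technical coefficients a_ij = z_ij / X_j:
  a_11 = 232/1160 = 0.20, a_21 = 0/1160 = 0.00, a_31 = 174/1160 = 0.15, a_41 = 58/1160 = 0.05
  a_12 = 156/1560 = 0.10, a_22 = 312/1560 = 0.20, a_32 = 0/1560 = 0.00, a_42 = 702/1560 = 0.45
  a_13 = 264/1320 = 0.20, a_23 = 330/1320 = 0.25, a_33 = 264/1320 = 0.20, a_43 = 132/1320 = 0.10
  a_14 = 0/1600 = 0.00, a_24 = 640/1600 = 0.40, a_34 = 160/1600 = 0.10, a_44 = 320/1600 = 0.20
I − A =
  [   0.80    -0.10    -0.20     0.00]
  [   0.00     0.80    -0.25    -0.40]
  [  -0.15     0.00     0.80    -0.10]
  [  -0.05    -0.45    -0.10     0.80]
Compute the cofactors C_ij = (−1)^(i+j)·(3×3 minor ij) of I−A; the adjugate is their transpose:
adj(I−A) = Cᵀ =
  [ 0.348750   0.072000   0.116000   0.050500]
  [ 0.053250   0.479000   0.196000   0.264000]
  [ 0.073000   0.048500   0.366000   0.070000]
  [ 0.060875   0.280000   0.163250   0.484250]
det(I−A) = Σ_j (I−A)_1j·C_1j = (0.80)(0.348750) + (-0.10)(0.053250) + (-0.20)(0.073000) + (0.00)(0.060875) = 0.259075
(I − A)⁻¹ = adj(I−A) / det(I−A) ≈
  [   1.3461     0.2779     0.4477     0.1949]
  [   0.2055     1.8489     0.7565     1.0190]
  [   0.2818     0.1872     1.4127     0.2702]
  [   0.2350     1.0808     0.6301     1.8691]
Δx = (I − A)⁻¹ Δd with Δd having +15 in the Sector 3 component and 0 elsewhere.
So Δx_2 = L_23 · (+15), where L_23 = adj(I−A)_23 / det(I−A) = 0.196000 / 0.259075.
Δx_2 = 0.196000 × (+15) / 0.259075 = 2.94 / 0.259075 ≈ 11.35.

Δx_2 = 11.35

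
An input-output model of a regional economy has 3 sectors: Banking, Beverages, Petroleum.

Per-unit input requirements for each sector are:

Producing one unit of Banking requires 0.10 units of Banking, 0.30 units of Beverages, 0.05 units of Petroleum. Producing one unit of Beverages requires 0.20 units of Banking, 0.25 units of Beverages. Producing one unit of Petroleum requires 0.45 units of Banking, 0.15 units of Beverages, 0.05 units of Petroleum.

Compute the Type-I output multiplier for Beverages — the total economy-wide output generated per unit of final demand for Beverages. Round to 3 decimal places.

I − A =
  [   0.90    -0.20    -0.45]
  [  -0.30     0.75    -0.15]
  [  -0.05     0.00     0.95]
Cofactors of I−A, C_ij = (−1)^(i+j)·(minor ij) (rows/columns in the sector order above):
  C_11 = (0.75)(0.95) − (-0.15)(0.00) = 0.7125
  C_12 = −[(-0.30)(0.95) − (-0.15)(-0.05)] = 0.2925
  C_13 = (-0.30)(0.00) − (0.75)(-0.05) = 0.0375
  C_21 = −[(-0.20)(0.95) − (-0.45)(0.00)] = 0.1900
  C_22 = (0.90)(0.95) − (-0.45)(-0.05) = 0.8325
  C_23 = −[(0.90)(0.00) − (-0.20)(-0.05)] = 0.0100
  C_31 = (-0.20)(-0.15) − (-0.45)(0.75) = 0.3675
  C_32 = −[(0.90)(-0.15) − (-0.45)(-0.30)] = 0.2700
  C_33 = (0.90)(0.75) − (-0.20)(-0.30) = 0.6150
det(I−A) = Σ_j (I−A)_1j·C_1j = (0.90)(0.7125) + (-0.20)(0.2925) + (-0.45)(0.0375) = 0.565875
adj(I−A) = Cᵀ =
  [ 0.7125   0.1900   0.3675]
  [ 0.2925   0.8325   0.2700]
  [ 0.0375   0.0100   0.6150]
(I − A)⁻¹ = adj(I−A) / det(I−A) ≈
  [   1.2591     0.3358     0.6494]
  [   0.5169     1.4712     0.4771]
  [   0.0663     0.0177     1.0868]
The output multiplier for sector j is the column-j sum of the Leontief inverse (I − A)⁻¹ = adj(I−A) / det(I−A).
Column 2 of adj(I−A): (0.1900, 0.8325, 0.0100); det(I−A) = 0.565875.
m_2 = (0.1900 + 0.8325 + 0.0100) / 0.565875 = 1.0325 / 0.565875 ≈ 1.825.

m_2 = 1.825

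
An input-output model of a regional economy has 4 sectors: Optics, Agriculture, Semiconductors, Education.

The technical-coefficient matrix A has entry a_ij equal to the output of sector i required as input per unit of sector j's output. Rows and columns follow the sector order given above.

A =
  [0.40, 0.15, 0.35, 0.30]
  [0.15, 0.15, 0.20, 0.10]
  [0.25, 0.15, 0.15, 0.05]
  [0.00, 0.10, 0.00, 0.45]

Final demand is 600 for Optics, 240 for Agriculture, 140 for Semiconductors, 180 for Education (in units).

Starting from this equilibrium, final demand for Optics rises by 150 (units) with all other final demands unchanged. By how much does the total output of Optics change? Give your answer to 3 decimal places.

Δx_O = 352.056

I − A =
  [   0.60    -0.15    -0.35    -0.30]
  [  -0.15     0.85    -0.20    -0.10]
  [  -0.25    -0.15     0.85    -0.05]
  [   0.00    -0.10     0.00     0.55]
Compute the cofactors C_ij = (−1)^(i+j)·(3×3 minor ij) of I−A; the adjugate is their transpose:
adj(I−A) = Cᵀ =
  [ 0.371375   0.126250   0.182625   0.242125]
  [ 0.097625   0.232375   0.094875   0.104125]
  [ 0.127500   0.080625   0.257625   0.107625]
  [ 0.017750   0.042250   0.017250   0.306625]
det(I−A) = Σ_j (I−A)_1j·C_1j = (0.60)(0.371375) + (-0.15)(0.097625) + (-0.35)(0.127500) + (-0.30)(0.017750) = 0.15823125
(I − A)⁻¹ = adj(I−A) / det(I−A) ≈
  [   2.3470     0.7979     1.1542     1.5302]
  [   0.6170     1.4686     0.5996     0.6581]
  [   0.8058     0.5095     1.6282     0.6802]
  [   0.1122     0.2670     0.1090     1.9378]
Δx = (I − A)⁻¹ Δd with Δd having +150 in the Optics component and 0 elsewhere.
So Δx_O = L_OO · (+150), where L_OO = adj(I−A)_OO / det(I−A) = 0.371375 / 0.15823125.
Δx_O = 0.371375 × (+150) / 0.15823125 = 55.70625 / 0.15823125 ≈ 352.056.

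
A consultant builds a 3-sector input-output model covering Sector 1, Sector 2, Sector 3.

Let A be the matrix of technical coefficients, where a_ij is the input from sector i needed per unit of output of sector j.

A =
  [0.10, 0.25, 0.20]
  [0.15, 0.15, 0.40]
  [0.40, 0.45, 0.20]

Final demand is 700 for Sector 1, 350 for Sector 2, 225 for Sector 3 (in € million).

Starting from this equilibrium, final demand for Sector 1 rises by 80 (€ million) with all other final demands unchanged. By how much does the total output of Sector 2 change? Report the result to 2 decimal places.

Δx_2 = 75.04

I − A =
  [   0.90    -0.25    -0.20]
  [  -0.15     0.85    -0.40]
  [  -0.40    -0.45     0.80]
Cofactors of I−A, C_ij = (−1)^(i+j)·(minor ij) (rows/columns in the sector order above):
  C_11 = (0.85)(0.80) − (-0.40)(-0.45) = 0.5000
  C_12 = −[(-0.15)(0.80) − (-0.40)(-0.40)] = 0.2800
  C_13 = (-0.15)(-0.45) − (0.85)(-0.40) = 0.4075
  C_21 = −[(-0.25)(0.80) − (-0.20)(-0.45)] = 0.2900
  C_22 = (0.90)(0.80) − (-0.20)(-0.40) = 0.6400
  C_23 = −[(0.90)(-0.45) − (-0.25)(-0.40)] = 0.5050
  C_31 = (-0.25)(-0.40) − (-0.20)(0.85) = 0.2700
  C_32 = −[(0.90)(-0.40) − (-0.20)(-0.15)] = 0.3900
  C_33 = (0.90)(0.85) − (-0.25)(-0.15) = 0.7275
det(I−A) = Σ_j (I−A)_1j·C_1j = (0.90)(0.5000) + (-0.25)(0.2800) + (-0.20)(0.4075) = 0.2985
adj(I−A) = Cᵀ =
  [ 0.5000   0.2900   0.2700]
  [ 0.2800   0.6400   0.3900]
  [ 0.4075   0.5050   0.7275]
(I − A)⁻¹ = adj(I−A) / det(I−A) ≈
  [   1.6750     0.9715     0.9045]
  [   0.9380     2.1441     1.3065]
  [   1.3652     1.6918     2.4372]
Δx = (I − A)⁻¹ Δd with Δd having +80 in the Sector 1 component and 0 elsewhere.
So Δx_2 = L_21 · (+80), where L_21 = adj(I−A)_21 / det(I−A) = 0.2800 / 0.2985.
Δx_2 = 0.2800 × (+80) / 0.2985 = 22.40 / 0.2985 ≈ 75.04.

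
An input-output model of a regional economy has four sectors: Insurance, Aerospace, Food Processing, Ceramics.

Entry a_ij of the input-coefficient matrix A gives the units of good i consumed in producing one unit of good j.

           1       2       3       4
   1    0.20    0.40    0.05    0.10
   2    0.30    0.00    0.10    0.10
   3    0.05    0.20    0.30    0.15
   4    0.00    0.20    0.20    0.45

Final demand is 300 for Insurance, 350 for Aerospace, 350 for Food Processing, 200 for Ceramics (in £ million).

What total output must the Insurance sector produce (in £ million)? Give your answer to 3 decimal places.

x_1 = 1002.691

I − A =
  [   0.80    -0.40    -0.05    -0.10]
  [  -0.30     1.00    -0.10    -0.10]
  [  -0.05    -0.20     0.70    -0.15]
  [   0.00    -0.20    -0.20     0.55]
Compute the cofactors C_ij = (−1)^(i+j)·(3×3 minor ij) of I−A; the adjugate is their transpose:
adj(I−A) = Cᵀ =
  [ 0.323000   0.167000   0.078500   0.110500]
  [ 0.110250   0.281625   0.074250   0.091500]
  [ 0.068500   0.124000   0.352000   0.131000]
  [ 0.065000   0.147500   0.155000   0.452500]
det(I−A) = Σ_j (I−A)_1j·C_1j = (0.80)(0.323000) + (-0.40)(0.110250) + (-0.05)(0.068500) + (-0.10)(0.065000) = 0.204375
(I − A)⁻¹ = adj(I−A) / det(I−A) ≈
  [   1.5804     0.8171     0.3841     0.5407]
  [   0.5394     1.3780     0.3633     0.4477]
  [   0.3352     0.6067     1.7223     0.6410]
  [   0.3180     0.7217     0.7584     2.2141]
x = (I − A)⁻¹ d = adj(I−A)·d / det(I−A), with det(I−A) = 0.204375:
  x_1 = (0.323000·300 + 0.167000·350 + 0.078500·350 + 0.110500·200) / 0.204375 = 204.925 / 0.204375 ≈ 1002.691
  x_2 = (0.110250·300 + 0.281625·350 + 0.074250·350 + 0.091500·200) / 0.204375 = 175.93125 / 0.204375 ≈ 860.826
  x_3 = (0.068500·300 + 0.124000·350 + 0.352000·350 + 0.131000·200) / 0.204375 = 213.35 / 0.204375 ≈ 1043.914
  x_4 = (0.065000·300 + 0.147500·350 + 0.155000·350 + 0.452500·200) / 0.204375 = 215.875 / 0.204375 ≈ 1056.269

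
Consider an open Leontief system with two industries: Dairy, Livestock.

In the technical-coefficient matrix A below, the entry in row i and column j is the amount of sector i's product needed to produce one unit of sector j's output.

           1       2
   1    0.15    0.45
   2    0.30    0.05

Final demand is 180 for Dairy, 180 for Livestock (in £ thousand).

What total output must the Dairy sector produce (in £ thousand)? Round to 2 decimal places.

x_1 = 374.72

I − A =
  [   0.85    -0.45]
  [  -0.30     0.95]
det(I−A) = (0.85)(0.95) − (-0.45)(-0.30) = 0.6725
adj(I−A) = [[0.95, 0.45], [0.30, 0.85]]
(I − A)⁻¹ = adj(I−A) / det(I−A) ≈
  [   1.4126     0.6691]
  [   0.4461     1.2639]
x = (I − A)⁻¹ d = adj(I−A)·d / det(I−A), with det(I−A) = 0.6725:
  x_1 = (0.95·180 + 0.45·180) / 0.6725 = 252.00 / 0.6725 ≈ 374.72
  x_2 = (0.30·180 + 0.85·180) / 0.6725 = 207.00 / 0.6725 ≈ 307.81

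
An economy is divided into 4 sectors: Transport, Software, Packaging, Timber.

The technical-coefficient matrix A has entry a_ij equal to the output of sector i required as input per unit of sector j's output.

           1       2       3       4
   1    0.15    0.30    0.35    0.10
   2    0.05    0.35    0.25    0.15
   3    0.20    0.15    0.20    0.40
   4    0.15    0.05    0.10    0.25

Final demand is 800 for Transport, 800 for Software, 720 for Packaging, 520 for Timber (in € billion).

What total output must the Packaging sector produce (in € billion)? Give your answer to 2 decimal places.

I − A =
  [   0.85    -0.30    -0.35    -0.10]
  [  -0.05     0.65    -0.25    -0.15]
  [  -0.20    -0.15     0.80    -0.40]
  [  -0.15    -0.05    -0.10     0.75]
Compute the cofactors C_ij = (−1)^(i+j)·(3×3 minor ij) of I−A; the adjugate is their transpose:
adj(I−A) = Cᵀ =
  [ 0.322625   0.219875   0.236500   0.213125]
  [ 0.101500   0.388500   0.189875   0.192500]
  [ 0.145000   0.174375   0.380000   0.256875]
  [ 0.090625   0.093125   0.110625   0.335000]
det(I−A) = Σ_j (I−A)_1j·C_1j = (0.85)(0.322625) + (-0.30)(0.101500) + (-0.35)(0.145000) + (-0.10)(0.090625) = 0.18396875
(I − A)⁻¹ = adj(I−A) / det(I−A) ≈
  [   1.7537     1.1952     1.2855     1.1585]
  [   0.5517     2.1118     1.0321     1.0464]
  [   0.7882     0.9479     2.0656     1.3963]
  [   0.4926     0.5062     0.6013     1.8210]
x = (I − A)⁻¹ d = adj(I−A)·d / det(I−A), with det(I−A) = 0.18396875:
  x_1 = (0.322625·800 + 0.219875·800 + 0.236500·720 + 0.213125·520) / 0.18396875 = 715.105 / 0.18396875 ≈ 3887.10
  x_2 = (0.101500·800 + 0.388500·800 + 0.189875·720 + 0.192500·520) / 0.18396875 = 628.81 / 0.18396875 ≈ 3418.03
  x_3 = (0.145000·800 + 0.174375·800 + 0.380000·720 + 0.256875·520) / 0.18396875 = 662.675 / 0.18396875 ≈ 3602.11
  x_4 = (0.090625·800 + 0.093125·800 + 0.110625·720 + 0.335000·520) / 0.18396875 = 400.85 / 0.18396875 ≈ 2178.90

x_3 = 3602.11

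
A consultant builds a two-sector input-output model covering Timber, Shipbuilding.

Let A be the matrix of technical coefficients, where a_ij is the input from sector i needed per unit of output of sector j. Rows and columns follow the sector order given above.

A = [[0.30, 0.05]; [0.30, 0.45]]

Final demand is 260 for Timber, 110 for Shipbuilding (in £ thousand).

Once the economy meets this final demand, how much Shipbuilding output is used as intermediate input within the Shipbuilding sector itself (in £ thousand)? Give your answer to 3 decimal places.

z_22 = 188.514

I − A =
  [   0.70    -0.05]
  [  -0.30     0.55]
det(I−A) = (0.70)(0.55) − (-0.05)(-0.30) = 0.3700
adj(I−A) = [[0.55, 0.05], [0.30, 0.70]]
(I − A)⁻¹ = adj(I−A) / det(I−A) ≈
  [   1.4865     0.1351]
  [   0.8108     1.8919]
First solve x = (I − A)⁻¹ d = adj(I−A)·d / det(I−A); in particular x_2 = (0.30·260 + 0.70·110) / 0.3700 = 155.00 / 0.3700 ≈ 418.91892.
Intermediate flow from 2 to 2: z_22 = a_22 · x_2 = 0.45 × 155.00 / 0.3700 = 69.75 / 0.3700 ≈ 188.514.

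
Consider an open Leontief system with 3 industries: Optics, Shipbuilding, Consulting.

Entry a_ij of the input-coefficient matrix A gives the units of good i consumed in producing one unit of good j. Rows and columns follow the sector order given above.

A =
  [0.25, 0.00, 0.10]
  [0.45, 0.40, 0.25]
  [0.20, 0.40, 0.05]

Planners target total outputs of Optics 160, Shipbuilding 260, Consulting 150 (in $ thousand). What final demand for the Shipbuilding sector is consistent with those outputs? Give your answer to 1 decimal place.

I − A =
  [   0.75     0.00    -0.10]
  [  -0.45     0.60    -0.25]
  [  -0.20    -0.40     0.95]
d = (I − A) x:
  d_O = (+0.75)·160 + (+0.00)·260 + (-0.10)·150 = 105.0
  d_S = (-0.45)·160 + (+0.60)·260 + (-0.25)·150 = 46.5
  d_C = (-0.20)·160 + (-0.40)·260 + (+0.95)·150 = 6.5

d_S = 46.5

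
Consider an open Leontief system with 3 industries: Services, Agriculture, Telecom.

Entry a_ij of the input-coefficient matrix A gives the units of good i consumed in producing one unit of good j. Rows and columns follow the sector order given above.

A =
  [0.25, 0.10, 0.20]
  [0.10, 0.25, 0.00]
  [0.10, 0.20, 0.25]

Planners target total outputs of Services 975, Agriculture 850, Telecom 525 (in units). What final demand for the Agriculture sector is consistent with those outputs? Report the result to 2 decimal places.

d_2 = 540.00

I − A =
  [   0.75    -0.10    -0.20]
  [  -0.10     0.75     0.00]
  [  -0.10    -0.20     0.75]
d = (I − A) x:
  d_1 = (+0.75)·975 + (-0.10)·850 + (-0.20)·525 = 541.25
  d_2 = (-0.10)·975 + (+0.75)·850 + (+0.00)·525 = 540.00
  d_3 = (-0.10)·975 + (-0.20)·850 + (+0.75)·525 = 126.25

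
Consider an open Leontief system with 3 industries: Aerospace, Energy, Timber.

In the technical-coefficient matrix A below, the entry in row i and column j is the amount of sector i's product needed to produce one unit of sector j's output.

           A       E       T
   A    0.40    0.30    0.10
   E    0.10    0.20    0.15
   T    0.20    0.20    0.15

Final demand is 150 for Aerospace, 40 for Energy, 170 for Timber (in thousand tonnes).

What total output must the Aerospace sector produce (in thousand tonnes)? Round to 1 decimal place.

I − A =
  [   0.60    -0.30    -0.10]
  [  -0.10     0.80    -0.15]
  [  -0.20    -0.20     0.85]
Cofactors of I−A, C_ij = (−1)^(i+j)·(minor ij) (rows/columns in the sector order above):
  C_11 = (0.80)(0.85) − (-0.15)(-0.20) = 0.6500
  C_12 = −[(-0.10)(0.85) − (-0.15)(-0.20)] = 0.1150
  C_13 = (-0.10)(-0.20) − (0.80)(-0.20) = 0.1800
  C_21 = −[(-0.30)(0.85) − (-0.10)(-0.20)] = 0.2750
  C_22 = (0.60)(0.85) − (-0.10)(-0.20) = 0.4900
  C_23 = −[(0.60)(-0.20) − (-0.30)(-0.20)] = 0.1800
  C_31 = (-0.30)(-0.15) − (-0.10)(0.80) = 0.1250
  C_32 = −[(0.60)(-0.15) − (-0.10)(-0.10)] = 0.1000
  C_33 = (0.60)(0.80) − (-0.30)(-0.10) = 0.4500
det(I−A) = Σ_j (I−A)_1j·C_1j = (0.60)(0.6500) + (-0.30)(0.1150) + (-0.10)(0.1800) = 0.3375
adj(I−A) = Cᵀ =
  [ 0.6500   0.2750   0.1250]
  [ 0.1150   0.4900   0.1000]
  [ 0.1800   0.1800   0.4500]
(I − A)⁻¹ = adj(I−A) / det(I−A) ≈
  [   1.9259     0.8148     0.3704]
  [   0.3407     1.4519     0.2963]
  [   0.5333     0.5333     1.3333]
x = (I − A)⁻¹ d = adj(I−A)·d / det(I−A), with det(I−A) = 0.3375:
  x_A = (0.6500·150 + 0.2750·40 + 0.1250·170) / 0.3375 = 129.75 / 0.3375 ≈ 384.4
  x_E = (0.1150·150 + 0.4900·40 + 0.1000·170) / 0.3375 = 53.85 / 0.3375 ≈ 159.6
  x_T = (0.1800·150 + 0.1800·40 + 0.4500·170) / 0.3375 = 110.70 / 0.3375 = 328.0

x_A = 384.4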